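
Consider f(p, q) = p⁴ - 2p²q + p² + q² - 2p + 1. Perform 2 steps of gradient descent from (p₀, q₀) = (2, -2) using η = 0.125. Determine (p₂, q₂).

∇f = (4p³ - 4pq + 2p - 2, -2p² + 2q)
(p₁, q₁) = (2, -2) − 0.125·(50, -12) = (-4.25, -0.5)
(p₂, q₂) = (-4.25, -0.5) − 0.125·(-326.0625, -37.125) = (36.5078125, 4.140625)

(36.5078125, 4.140625)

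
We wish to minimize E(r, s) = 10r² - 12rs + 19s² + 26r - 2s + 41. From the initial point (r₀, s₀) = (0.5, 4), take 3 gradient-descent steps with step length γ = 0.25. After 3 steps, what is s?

∇E = (20r - 12s + 26, -12r + 38s - 2)
Step 1: at (0.5, 4), ∇E = (-12, 144) → (0.5, 4) − 0.25·(-12, 144) = (3.5, -32)
Step 2: at (3.5, -32), ∇E = (480, -1260) → (3.5, -32) − 0.25·(480, -1260) = (-116.5, 283)
Step 3: at (-116.5, 283), ∇E = (-5700, 12150) → (-116.5, 283) − 0.25·(-5700, 12150) = (1308.5, -2754.5)
s = -2754.5

-2754.5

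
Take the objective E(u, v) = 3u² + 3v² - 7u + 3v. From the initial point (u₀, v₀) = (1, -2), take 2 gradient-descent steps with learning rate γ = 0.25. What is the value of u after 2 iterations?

∇E = (6u - 7, 6v + 3)
(u₁, v₁) = (1, -2) − 0.25·(-1, -9) = (1.25, 0.25)
(u₂, v₂) = (1.25, 0.25) − 0.25·(0.5, 4.5) = (1.125, -0.875)
u = 1.125

1.125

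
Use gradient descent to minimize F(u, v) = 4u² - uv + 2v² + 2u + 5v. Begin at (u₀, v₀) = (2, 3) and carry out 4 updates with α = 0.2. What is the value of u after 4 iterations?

∇F = (8u - v + 2, -u + 4v + 5)
Step 1: at (2, 3), ∇F = (15, 15) → (2, 3) − 0.2·(15, 15) = (-1, 0)
Step 2: at (-1, 0), ∇F = (-6, 6) → (-1, 0) − 0.2·(-6, 6) = (0.2, -1.2)
Step 3: at (0.2, -1.2), ∇F = (4.8, 0) → (0.2, -1.2) − 0.2·(4.8, 0) = (-0.76, -1.2)
Step 4: at (-0.76, -1.2), ∇F = (-2.88, 0.96) → (-0.76, -1.2) − 0.2·(-2.88, 0.96) = (-0.184, -1.392)
u = -0.184

-0.184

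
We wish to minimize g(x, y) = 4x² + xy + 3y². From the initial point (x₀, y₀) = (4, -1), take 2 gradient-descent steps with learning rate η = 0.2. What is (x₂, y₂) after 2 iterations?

∇g = (8x + y, x + 6y)
(x₁, y₁) = (4, -1) − 0.2·(31, -2) = (-2.2, -0.6)
(x₂, y₂) = (-2.2, -0.6) − 0.2·(-18.2, -5.8) = (1.44, 0.56)

(1.44, 0.56)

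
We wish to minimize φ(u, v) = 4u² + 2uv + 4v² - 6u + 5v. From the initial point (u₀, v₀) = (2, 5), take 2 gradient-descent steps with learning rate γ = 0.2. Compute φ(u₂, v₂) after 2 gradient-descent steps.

∇φ = (8u + 2v - 6, 2u + 8v + 5)
(u₁, v₁) = (2, 5) − 0.2·(20, 49) = (-2, -4.8)
(u₂, v₂) = (-2, -4.8) − 0.2·(-31.6, -37.4) = (4.32, 2.68)
φ(4.32, 2.68) = 114.0144

114.0144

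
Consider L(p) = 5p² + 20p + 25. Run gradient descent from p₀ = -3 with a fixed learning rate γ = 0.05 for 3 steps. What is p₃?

L′(p) = 10p + 20
p₁ = -3 − 0.05·(-10) = -2.5
p₂ = -2.5 − 0.05·(-5) = -2.25
p₃ = -2.25 − 0.05·(-2.5) = -2.125

-2.125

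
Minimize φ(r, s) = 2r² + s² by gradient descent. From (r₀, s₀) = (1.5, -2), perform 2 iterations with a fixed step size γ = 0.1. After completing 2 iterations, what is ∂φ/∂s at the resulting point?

∇φ = (4r, 2s)
Step 1: at (1.5, -2), ∇φ = (6, -4) → (1.5, -2) − 0.1·(6, -4) = (0.9, -1.6)
Step 2: at (0.9, -1.6), ∇φ = (3.6, -3.2) → (0.9, -1.6) − 0.1·(3.6, -3.2) = (0.54, -1.28)
∂φ/∂s at (0.54, -1.28) = -2.56

-2.56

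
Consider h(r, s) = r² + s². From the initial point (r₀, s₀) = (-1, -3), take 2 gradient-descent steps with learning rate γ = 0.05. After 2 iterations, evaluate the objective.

∇h = (2r, 2s)
Step 1: at (-1, -3), ∇h = (-2, -6) → (-1, -3) − 0.05·(-2, -6) = (-0.9, -2.7)
Step 2: at (-0.9, -2.7), ∇h = (-1.8, -5.4) → (-0.9, -2.7) − 0.05·(-1.8, -5.4) = (-0.81, -2.43)
h(-0.81, -2.43) = 6.561

6.561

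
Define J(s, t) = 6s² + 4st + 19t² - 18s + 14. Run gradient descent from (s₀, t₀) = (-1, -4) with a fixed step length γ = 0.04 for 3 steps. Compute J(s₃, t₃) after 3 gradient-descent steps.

9.2933474304

∇J = (12s + 4t - 18, 4s + 38t)
Step 1: at (-1, -4), ∇J = (-46, -156) → (-1, -4) − 0.04·(-46, -156) = (0.84, 2.24)
Step 2: at (0.84, 2.24), ∇J = (1.04, 88.48) → (0.84, 2.24) − 0.04·(1.04, 88.48) = (0.7984, -1.2992)
Step 3: at (0.7984, -1.2992), ∇J = (-13.616, -46.176) → (0.7984, -1.2992) − 0.04·(-13.616, -46.176) = (1.34304, 0.54784)
J(1.34304, 0.54784) = 9.2933474304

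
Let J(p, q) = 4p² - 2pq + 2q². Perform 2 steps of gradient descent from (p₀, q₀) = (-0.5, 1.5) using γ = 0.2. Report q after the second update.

0.38

∇J = (8p - 2q, -2p + 4q)
Step 1: at (-0.5, 1.5), ∇J = (-7, 7) → (-0.5, 1.5) − 0.2·(-7, 7) = (0.9, 0.1)
Step 2: at (0.9, 0.1), ∇J = (7, -1.4) → (0.9, 0.1) − 0.2·(7, -1.4) = (-0.5, 0.38)
q = 0.38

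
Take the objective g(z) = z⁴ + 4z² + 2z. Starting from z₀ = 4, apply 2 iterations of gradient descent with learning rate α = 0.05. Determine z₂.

g′(z) = 4z³ + 8z + 2
Step 1: g′(4) = 290; z₁ = 4 − 0.05·290 = -10.5
Step 2: g′(-10.5) = -4712.5; z₂ = -10.5 − 0.05·(-4712.5) = 225.125

225.125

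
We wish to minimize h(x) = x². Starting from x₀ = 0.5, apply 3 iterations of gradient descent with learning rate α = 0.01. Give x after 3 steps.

h′(x) = 2x
x₁ = 0.5 − 0.01·1 = 0.49
x₂ = 0.49 − 0.01·0.98 = 0.4802
x₃ = 0.4802 − 0.01·0.9604 = 0.470596

0.470596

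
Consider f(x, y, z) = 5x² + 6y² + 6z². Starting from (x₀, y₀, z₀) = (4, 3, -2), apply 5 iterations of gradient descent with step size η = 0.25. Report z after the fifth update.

64

∇f = (10x, 12y, 12z)
Step 1: at (4, 3, -2), ∇f = (40, 36, -24) → (4, 3, -2) − 0.25·(40, 36, -24) = (-6, -6, 4)
Step 2: at (-6, -6, 4), ∇f = (-60, -72, 48) → (-6, -6, 4) − 0.25·(-60, -72, 48) = (9, 12, -8)
Step 3: at (9, 12, -8), ∇f = (90, 144, -96) → (9, 12, -8) − 0.25·(90, 144, -96) = (-13.5, -24, 16)
Step 4: at (-13.5, -24, 16), ∇f = (-135, -288, 192) → (-13.5, -24, 16) − 0.25·(-135, -288, 192) = (20.25, 48, -32)
Step 5: at (20.25, 48, -32), ∇f = (202.5, 576, -384) → (20.25, 48, -32) − 0.25·(202.5, 576, -384) = (-30.375, -96, 64)
z = 64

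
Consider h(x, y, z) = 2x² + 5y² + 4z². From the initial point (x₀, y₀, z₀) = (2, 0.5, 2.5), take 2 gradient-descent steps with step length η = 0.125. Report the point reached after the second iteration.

∇h = (4x, 10y, 8z)
(x₁, y₁, z₁) = (2, 0.5, 2.5) − 0.125·(8, 5, 20) = (1, -0.125, 0)
(x₂, y₂, z₂) = (1, -0.125, 0) − 0.125·(4, -1.25, 0) = (0.5, 0.03125, 0)

(0.5, 0.03125, 0)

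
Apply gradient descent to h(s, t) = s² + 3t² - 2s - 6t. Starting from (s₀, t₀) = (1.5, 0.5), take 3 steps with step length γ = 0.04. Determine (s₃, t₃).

(1.389344, 0.780512)

∇h = (2s - 2, 6t - 6)
(s₁, t₁) = (1.5, 0.5) − 0.04·(1, -3) = (1.46, 0.62)
(s₂, t₂) = (1.46, 0.62) − 0.04·(0.92, -2.28) = (1.4232, 0.7112)
(s₃, t₃) = (1.4232, 0.7112) − 0.04·(0.8464, -1.7328) = (1.389344, 0.780512)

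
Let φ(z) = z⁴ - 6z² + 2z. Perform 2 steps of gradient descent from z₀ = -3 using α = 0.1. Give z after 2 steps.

-17

φ′(z) = 4z³ - 12z + 2
z₁ = -3 − 0.1·(-70) = 4
z₂ = 4 − 0.1·210 = -17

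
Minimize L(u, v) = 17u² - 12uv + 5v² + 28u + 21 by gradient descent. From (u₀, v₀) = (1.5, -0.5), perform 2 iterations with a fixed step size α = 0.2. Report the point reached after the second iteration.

(94.14, -41.3)

∇L = (34u - 12v + 28, -12u + 10v)
(u₁, v₁) = (1.5, -0.5) − 0.2·(85, -23) = (-15.5, 4.1)
(u₂, v₂) = (-15.5, 4.1) − 0.2·(-548.2, 227) = (94.14, -41.3)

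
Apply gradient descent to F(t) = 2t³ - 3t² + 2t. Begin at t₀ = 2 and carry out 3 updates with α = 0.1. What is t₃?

0.4928384

F′(t) = 6t² - 6t + 2
t₁ = 2 − 0.1·14 = 0.6
t₂ = 0.6 − 0.1·0.56 = 0.544
t₃ = 0.544 − 0.1·0.511616 = 0.4928384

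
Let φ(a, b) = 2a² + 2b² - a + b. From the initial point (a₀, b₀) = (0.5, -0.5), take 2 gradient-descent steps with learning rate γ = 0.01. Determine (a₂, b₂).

(0.4804, -0.4804)

∇φ = (4a - 1, 4b + 1)
Step 1: at (0.5, -0.5), ∇φ = (1, -1) → (0.5, -0.5) − 0.01·(1, -1) = (0.49, -0.49)
Step 2: at (0.49, -0.49), ∇φ = (0.96, -0.96) → (0.49, -0.49) − 0.01·(0.96, -0.96) = (0.4804, -0.4804)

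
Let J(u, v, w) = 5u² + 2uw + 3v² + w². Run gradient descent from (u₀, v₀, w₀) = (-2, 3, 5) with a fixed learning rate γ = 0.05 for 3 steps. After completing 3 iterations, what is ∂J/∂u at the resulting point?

-2.352

∇J = (10u + 2w, 6v, 2u + 2w)
(u₁, v₁, w₁) = (-2, 3, 5) − 0.05·(-10, 18, 6) = (-1.5, 2.1, 4.7)
(u₂, v₂, w₂) = (-1.5, 2.1, 4.7) − 0.05·(-5.6, 12.6, 6.4) = (-1.22, 1.47, 4.38)
(u₃, v₃, w₃) = (-1.22, 1.47, 4.38) − 0.05·(-3.44, 8.82, 6.32) = (-1.048, 1.029, 4.064)
∂J/∂u at (-1.048, 1.029, 4.064) = -2.352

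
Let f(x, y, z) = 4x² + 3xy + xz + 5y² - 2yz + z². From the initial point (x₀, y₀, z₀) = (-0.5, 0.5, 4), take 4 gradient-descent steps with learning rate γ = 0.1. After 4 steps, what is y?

0.7301

∇f = (8x + 3y + z, 3x + 10y - 2z, x - 2y + 2z)
(x₁, y₁, z₁) = (-0.5, 0.5, 4) − 0.1·(1.5, -4.5, 6.5) = (-0.65, 0.95, 3.35)
(x₂, y₂, z₂) = (-0.65, 0.95, 3.35) − 0.1·(1, 0.85, 4.15) = (-0.75, 0.865, 2.935)
(x₃, y₃, z₃) = (-0.75, 0.865, 2.935) − 0.1·(-0.47, 0.53, 3.39) = (-0.703, 0.812, 2.596)
(x₄, y₄, z₄) = (-0.703, 0.812, 2.596) − 0.1·(-0.592, 0.819, 2.865) = (-0.6438, 0.7301, 2.3095)
y = 0.7301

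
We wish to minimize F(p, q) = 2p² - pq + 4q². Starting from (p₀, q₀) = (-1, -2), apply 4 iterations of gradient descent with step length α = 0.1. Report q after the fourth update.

∇F = (4p - q, -p + 8q)
(p₁, q₁) = (-1, -2) − 0.1·(-2, -15) = (-0.8, -0.5)
(p₂, q₂) = (-0.8, -0.5) − 0.1·(-2.7, -3.2) = (-0.53, -0.18)
(p₃, q₃) = (-0.53, -0.18) − 0.1·(-1.94, -0.91) = (-0.336, -0.089)
(p₄, q₄) = (-0.336, -0.089) − 0.1·(-1.255, -0.376) = (-0.2105, -0.0514)
q = -0.0514

-0.0514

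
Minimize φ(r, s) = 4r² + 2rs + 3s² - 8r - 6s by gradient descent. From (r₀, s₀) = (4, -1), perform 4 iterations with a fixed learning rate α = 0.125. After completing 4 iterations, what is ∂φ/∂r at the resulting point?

0.21875

∇φ = (8r + 2s - 8, 2r + 6s - 6)
(r₁, s₁) = (4, -1) − 0.125·(22, -4) = (1.25, -0.5)
(r₂, s₂) = (1.25, -0.5) − 0.125·(1, -6.5) = (1.125, 0.3125)
(r₃, s₃) = (1.125, 0.3125) − 0.125·(1.625, -1.875) = (0.921875, 0.546875)
(r₄, s₄) = (0.921875, 0.546875) − 0.125·(0.46875, -0.875) = (0.86328125, 0.65625)
∂φ/∂r at (0.86328125, 0.65625) = 0.21875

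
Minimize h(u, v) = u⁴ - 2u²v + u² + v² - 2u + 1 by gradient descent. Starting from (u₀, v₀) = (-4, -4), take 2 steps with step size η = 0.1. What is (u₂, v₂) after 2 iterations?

(-9732.2, 168.2)

∇h = (4u³ - 4uv + 2u - 2, -2u² + 2v)
Step 1: at (-4, -4), ∇h = (-330, -40) → (-4, -4) − 0.1·(-330, -40) = (29, 0)
Step 2: at (29, 0), ∇h = (97612, -1682) → (29, 0) − 0.1·(97612, -1682) = (-9732.2, 168.2)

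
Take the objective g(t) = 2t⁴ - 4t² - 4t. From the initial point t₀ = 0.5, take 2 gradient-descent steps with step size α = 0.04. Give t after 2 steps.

1.03774336

g′(t) = 8t³ - 8t - 4
t₁ = 0.5 − 0.04·(-7) = 0.78
t₂ = 0.78 − 0.04·(-6.443584) = 1.03774336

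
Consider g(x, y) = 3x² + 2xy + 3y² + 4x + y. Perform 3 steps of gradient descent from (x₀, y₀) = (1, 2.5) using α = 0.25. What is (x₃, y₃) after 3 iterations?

(-2.75, -2)

∇g = (6x + 2y + 4, 2x + 6y + 1)
Step 1: at (1, 2.5), ∇g = (15, 18) → (1, 2.5) − 0.25·(15, 18) = (-2.75, -2)
Step 2: at (-2.75, -2), ∇g = (-16.5, -16.5) → (-2.75, -2) − 0.25·(-16.5, -16.5) = (1.375, 2.125)
Step 3: at (1.375, 2.125), ∇g = (16.5, 16.5) → (1.375, 2.125) − 0.25·(16.5, 16.5) = (-2.75, -2)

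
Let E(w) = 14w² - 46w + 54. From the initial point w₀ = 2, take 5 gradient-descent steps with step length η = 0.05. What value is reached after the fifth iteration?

E′(w) = 28w - 46
w₁ = 2 − 0.05·10 = 1.5
w₂ = 1.5 − 0.05·(-4) = 1.7
w₃ = 1.7 − 0.05·1.6 = 1.62
w₄ = 1.62 − 0.05·(-0.64) = 1.652
w₅ = 1.652 − 0.05·0.256 = 1.6392

1.6392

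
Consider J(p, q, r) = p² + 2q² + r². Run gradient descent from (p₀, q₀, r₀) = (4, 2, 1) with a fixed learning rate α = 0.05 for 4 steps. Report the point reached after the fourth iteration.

∇J = (2p, 4q, 2r)
(p₁, q₁, r₁) = (4, 2, 1) − 0.05·(8, 8, 2) = (3.6, 1.6, 0.9)
(p₂, q₂, r₂) = (3.6, 1.6, 0.9) − 0.05·(7.2, 6.4, 1.8) = (3.24, 1.28, 0.81)
(p₃, q₃, r₃) = (3.24, 1.28, 0.81) − 0.05·(6.48, 5.12, 1.62) = (2.916, 1.024, 0.729)
(p₄, q₄, r₄) = (2.916, 1.024, 0.729) − 0.05·(5.832, 4.096, 1.458) = (2.6244, 0.8192, 0.6561)

(2.6244, 0.8192, 0.6561)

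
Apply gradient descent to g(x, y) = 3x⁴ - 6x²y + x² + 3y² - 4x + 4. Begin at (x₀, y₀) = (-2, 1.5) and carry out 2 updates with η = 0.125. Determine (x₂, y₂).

∇g = (12x³ - 12xy + 2x - 4, -6x² + 6y)
(x₁, y₁) = (-2, 1.5) − 0.125·(-68, -15) = (6.5, 3.375)
(x₂, y₂) = (6.5, 3.375) − 0.125·(3041.25, -233.25) = (-373.65625, 32.53125)

(-373.65625, 32.53125)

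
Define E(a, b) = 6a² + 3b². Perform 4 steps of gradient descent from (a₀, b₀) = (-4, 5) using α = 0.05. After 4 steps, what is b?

∇E = (12a, 6b)
(a₁, b₁) = (-4, 5) − 0.05·(-48, 30) = (-1.6, 3.5)
(a₂, b₂) = (-1.6, 3.5) − 0.05·(-19.2, 21) = (-0.64, 2.45)
(a₃, b₃) = (-0.64, 2.45) − 0.05·(-7.68, 14.7) = (-0.256, 1.715)
(a₄, b₄) = (-0.256, 1.715) − 0.05·(-3.072, 10.29) = (-0.1024, 1.2005)
b = 1.2005

1.2005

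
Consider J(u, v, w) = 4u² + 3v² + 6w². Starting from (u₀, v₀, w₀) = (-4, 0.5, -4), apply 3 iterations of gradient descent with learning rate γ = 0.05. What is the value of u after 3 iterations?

-0.864

∇J = (8u, 6v, 12w)
Step 1: at (-4, 0.5, -4), ∇J = (-32, 3, -48) → (-4, 0.5, -4) − 0.05·(-32, 3, -48) = (-2.4, 0.35, -1.6)
Step 2: at (-2.4, 0.35, -1.6), ∇J = (-19.2, 2.1, -19.2) → (-2.4, 0.35, -1.6) − 0.05·(-19.2, 2.1, -19.2) = (-1.44, 0.245, -0.64)
Step 3: at (-1.44, 0.245, -0.64), ∇J = (-11.52, 1.47, -7.68) → (-1.44, 0.245, -0.64) − 0.05·(-11.52, 1.47, -7.68) = (-0.864, 0.1715, -0.256)
u = -0.864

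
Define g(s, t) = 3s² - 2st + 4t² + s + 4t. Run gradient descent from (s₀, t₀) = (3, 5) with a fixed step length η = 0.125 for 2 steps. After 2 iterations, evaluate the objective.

0.8056640625

∇g = (6s - 2t + 1, -2s + 8t + 4)
Step 1: at (3, 5), ∇g = (9, 38) → (3, 5) − 0.125·(9, 38) = (1.875, 0.25)
Step 2: at (1.875, 0.25), ∇g = (11.75, 2.25) → (1.875, 0.25) − 0.125·(11.75, 2.25) = (0.40625, -0.03125)
g(0.40625, -0.03125) = 0.8056640625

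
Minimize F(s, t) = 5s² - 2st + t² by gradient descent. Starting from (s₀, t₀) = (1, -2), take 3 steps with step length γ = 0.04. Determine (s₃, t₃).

∇F = (10s - 2t, -2s + 2t)
Step 1: at (1, -2), ∇F = (14, -6) → (1, -2) − 0.04·(14, -6) = (0.44, -1.76)
Step 2: at (0.44, -1.76), ∇F = (7.92, -4.4) → (0.44, -1.76) − 0.04·(7.92, -4.4) = (0.1232, -1.584)
Step 3: at (0.1232, -1.584), ∇F = (4.4, -3.4144) → (0.1232, -1.584) − 0.04·(4.4, -3.4144) = (-0.0528, -1.447424)

(-0.0528, -1.447424)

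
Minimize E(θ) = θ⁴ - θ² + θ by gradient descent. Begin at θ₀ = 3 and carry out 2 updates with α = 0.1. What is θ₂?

E′(θ) = 4θ³ - 2θ + 1
θ₁ = 3 − 0.1·103 = -7.3
θ₂ = -7.3 − 0.1·(-1540.468) = 146.7468

146.7468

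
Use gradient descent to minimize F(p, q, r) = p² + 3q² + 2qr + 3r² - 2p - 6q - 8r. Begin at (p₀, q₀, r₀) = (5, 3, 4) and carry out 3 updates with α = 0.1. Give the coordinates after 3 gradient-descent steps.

∇F = (2p - 2, 6q + 2r - 6, 2q + 6r - 8)
Step 1: at (5, 3, 4), ∇F = (8, 20, 22) → (5, 3, 4) − 0.1·(8, 20, 22) = (4.2, 1, 1.8)
Step 2: at (4.2, 1, 1.8), ∇F = (6.4, 3.6, 4.8) → (4.2, 1, 1.8) − 0.1·(6.4, 3.6, 4.8) = (3.56, 0.64, 1.32)
Step 3: at (3.56, 0.64, 1.32), ∇F = (5.12, 0.48, 1.2) → (3.56, 0.64, 1.32) − 0.1·(5.12, 0.48, 1.2) = (3.048, 0.592, 1.2)

(3.048, 0.592, 1.2)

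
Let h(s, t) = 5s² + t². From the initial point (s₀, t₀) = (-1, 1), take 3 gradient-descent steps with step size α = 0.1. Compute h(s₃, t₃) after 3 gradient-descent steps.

0.262144

∇h = (10s, 2t)
(s₁, t₁) = (-1, 1) − 0.1·(-10, 2) = (0, 0.8)
(s₂, t₂) = (0, 0.8) − 0.1·(0, 1.6) = (0, 0.64)
(s₃, t₃) = (0, 0.64) − 0.1·(0, 1.28) = (0, 0.512)
h(0, 0.512) = 0.262144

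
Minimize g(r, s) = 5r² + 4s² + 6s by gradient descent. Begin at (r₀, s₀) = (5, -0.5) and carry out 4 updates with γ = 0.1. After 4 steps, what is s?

-0.7496

∇g = (10r, 8s + 6)
Step 1: at (5, -0.5), ∇g = (50, 2) → (5, -0.5) − 0.1·(50, 2) = (0, -0.7)
Step 2: at (0, -0.7), ∇g = (0, 0.4) → (0, -0.7) − 0.1·(0, 0.4) = (0, -0.74)
Step 3: at (0, -0.74), ∇g = (0, 0.08) → (0, -0.74) − 0.1·(0, 0.08) = (0, -0.748)
Step 4: at (0, -0.748), ∇g = (0, 0.016) → (0, -0.748) − 0.1·(0, 0.016) = (0, -0.7496)
s = -0.7496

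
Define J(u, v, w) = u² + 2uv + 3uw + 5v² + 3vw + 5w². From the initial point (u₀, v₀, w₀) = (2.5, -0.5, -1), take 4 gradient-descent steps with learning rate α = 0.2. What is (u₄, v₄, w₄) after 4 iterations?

∇J = (2u + 2v + 3w, 2u + 10v + 3w, 3u + 3v + 10w)
Step 1: at (2.5, -0.5, -1), ∇J = (1, -3, -4) → (2.5, -0.5, -1) − 0.2·(1, -3, -4) = (2.3, 0.1, -0.2)
Step 2: at (2.3, 0.1, -0.2), ∇J = (4.2, 5, 5.2) → (2.3, 0.1, -0.2) − 0.2·(4.2, 5, 5.2) = (1.46, -0.9, -1.24)
Step 3: at (1.46, -0.9, -1.24), ∇J = (-2.6, -9.8, -10.72) → (1.46, -0.9, -1.24) − 0.2·(-2.6, -9.8, -10.72) = (1.98, 1.06, 0.904)
Step 4: at (1.98, 1.06, 0.904), ∇J = (8.792, 17.272, 18.16) → (1.98, 1.06, 0.904) − 0.2·(8.792, 17.272, 18.16) = (0.2216, -2.3944, -2.728)

(0.2216, -2.3944, -2.728)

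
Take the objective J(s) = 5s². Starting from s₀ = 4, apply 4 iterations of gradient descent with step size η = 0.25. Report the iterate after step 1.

-6

J′(s) = 10s
Step 1: J′(4) = 40; s₁ = 4 − 0.25·40 = -6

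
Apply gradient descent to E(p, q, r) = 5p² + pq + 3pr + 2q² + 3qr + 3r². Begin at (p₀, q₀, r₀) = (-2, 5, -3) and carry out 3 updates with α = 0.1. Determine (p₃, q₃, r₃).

∇E = (10p + q + 3r, p + 4q + 3r, 3p + 3q + 6r)
(p₁, q₁, r₁) = (-2, 5, -3) − 0.1·(-24, 9, -9) = (0.4, 4.1, -2.1)
(p₂, q₂, r₂) = (0.4, 4.1, -2.1) − 0.1·(1.8, 10.5, 0.9) = (0.22, 3.05, -2.19)
(p₃, q₃, r₃) = (0.22, 3.05, -2.19) − 0.1·(-1.32, 5.85, -3.33) = (0.352, 2.465, -1.857)

(0.352, 2.465, -1.857)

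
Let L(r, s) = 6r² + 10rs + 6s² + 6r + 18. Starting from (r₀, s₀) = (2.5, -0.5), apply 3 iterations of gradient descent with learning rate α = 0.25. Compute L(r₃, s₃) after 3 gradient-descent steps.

235915.8046875

∇L = (12r + 10s + 6, 10r + 12s)
Step 1: at (2.5, -0.5), ∇L = (31, 19) → (2.5, -0.5) − 0.25·(31, 19) = (-5.25, -5.25)
Step 2: at (-5.25, -5.25), ∇L = (-109.5, -115.5) → (-5.25, -5.25) − 0.25·(-109.5, -115.5) = (22.125, 23.625)
Step 3: at (22.125, 23.625), ∇L = (507.75, 504.75) → (22.125, 23.625) − 0.25·(507.75, 504.75) = (-104.8125, -102.5625)
L(-104.8125, -102.5625) = 235915.8046875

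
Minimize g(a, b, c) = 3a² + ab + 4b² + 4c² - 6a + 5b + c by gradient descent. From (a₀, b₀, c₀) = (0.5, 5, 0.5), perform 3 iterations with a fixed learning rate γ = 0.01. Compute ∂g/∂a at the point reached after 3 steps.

0.4810485

∇g = (6a + b - 6, a + 8b + 5, 8c + 1)
Step 1: at (0.5, 5, 0.5), ∇g = (2, 45.5, 5) → (0.5, 5, 0.5) − 0.01·(2, 45.5, 5) = (0.48, 4.545, 0.45)
Step 2: at (0.48, 4.545, 0.45), ∇g = (1.425, 41.84, 4.6) → (0.48, 4.545, 0.45) − 0.01·(1.425, 41.84, 4.6) = (0.46575, 4.1266, 0.404)
Step 3: at (0.46575, 4.1266, 0.404), ∇g = (0.9211, 38.47855, 4.232) → (0.46575, 4.1266, 0.404) − 0.01·(0.9211, 38.47855, 4.232) = (0.456539, 3.7418145, 0.36168)
∂g/∂a at (0.456539, 3.7418145, 0.36168) = 0.4810485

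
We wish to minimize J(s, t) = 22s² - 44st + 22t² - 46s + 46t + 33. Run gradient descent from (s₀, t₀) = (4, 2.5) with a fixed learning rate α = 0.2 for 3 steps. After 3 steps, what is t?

∇J = (44s - 44t - 46, -44s + 44t + 46)
(s₁, t₁) = (4, 2.5) − 0.2·(20, -20) = (0, 6.5)
(s₂, t₂) = (0, 6.5) − 0.2·(-332, 332) = (66.4, -59.9)
(s₃, t₃) = (66.4, -59.9) − 0.2·(5511.2, -5511.2) = (-1035.84, 1042.34)
t = 1042.34

1042.34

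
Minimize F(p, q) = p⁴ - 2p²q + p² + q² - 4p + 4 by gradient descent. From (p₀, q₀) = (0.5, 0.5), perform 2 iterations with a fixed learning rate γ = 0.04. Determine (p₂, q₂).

∇F = (4p³ - 4pq + 2p - 4, -2p² + 2q)
Step 1: at (0.5, 0.5), ∇F = (-3.5, 0.5) → (0.5, 0.5) − 0.04·(-3.5, 0.5) = (0.64, 0.48)
Step 2: at (0.64, 0.48), ∇F = (-2.900224, 0.1408) → (0.64, 0.48) − 0.04·(-2.900224, 0.1408) = (0.75600896, 0.474368)

(0.75600896, 0.474368)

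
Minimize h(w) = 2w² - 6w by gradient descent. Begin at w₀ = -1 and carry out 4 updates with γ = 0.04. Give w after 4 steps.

0.2553216

h′(w) = 4w - 6
w₁ = -1 − 0.04·(-10) = -0.6
w₂ = -0.6 − 0.04·(-8.4) = -0.264
w₃ = -0.264 − 0.04·(-7.056) = 0.01824
w₄ = 0.01824 − 0.04·(-5.92704) = 0.2553216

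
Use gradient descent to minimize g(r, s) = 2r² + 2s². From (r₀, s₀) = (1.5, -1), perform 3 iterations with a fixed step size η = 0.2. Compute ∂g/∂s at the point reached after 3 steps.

-0.032

∇g = (4r, 4s)
(r₁, s₁) = (1.5, -1) − 0.2·(6, -4) = (0.3, -0.2)
(r₂, s₂) = (0.3, -0.2) − 0.2·(1.2, -0.8) = (0.06, -0.04)
(r₃, s₃) = (0.06, -0.04) − 0.2·(0.24, -0.16) = (0.012, -0.008)
∂g/∂s at (0.012, -0.008) = -0.032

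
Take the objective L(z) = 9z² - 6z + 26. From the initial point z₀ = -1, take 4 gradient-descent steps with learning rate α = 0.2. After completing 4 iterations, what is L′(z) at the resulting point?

-1096.7424

L′(z) = 18z - 6
z₁ = -1 − 0.2·(-24) = 3.8
z₂ = 3.8 − 0.2·62.4 = -8.68
z₃ = -8.68 − 0.2·(-162.24) = 23.768
z₄ = 23.768 − 0.2·421.824 = -60.5968
L′(z) at (-60.5968) = -1096.7424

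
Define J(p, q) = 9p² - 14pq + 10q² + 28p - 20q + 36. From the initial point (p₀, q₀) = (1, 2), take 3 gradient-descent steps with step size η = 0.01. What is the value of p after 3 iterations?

0.525832

∇J = (18p - 14q + 28, -14p + 20q - 20)
Step 1: at (1, 2), ∇J = (18, 6) → (1, 2) − 0.01·(18, 6) = (0.82, 1.94)
Step 2: at (0.82, 1.94), ∇J = (15.6, 7.32) → (0.82, 1.94) − 0.01·(15.6, 7.32) = (0.664, 1.8668)
Step 3: at (0.664, 1.8668), ∇J = (13.8168, 8.04) → (0.664, 1.8668) − 0.01·(13.8168, 8.04) = (0.525832, 1.7864)
p = 0.525832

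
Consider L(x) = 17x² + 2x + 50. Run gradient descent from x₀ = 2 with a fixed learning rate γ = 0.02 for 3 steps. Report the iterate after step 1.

0.6

L′(x) = 34x + 2
x₁ = 2 − 0.02·70 = 0.6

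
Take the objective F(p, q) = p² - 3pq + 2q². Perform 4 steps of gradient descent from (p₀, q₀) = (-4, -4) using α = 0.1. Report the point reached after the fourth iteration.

∇F = (2p - 3q, -3p + 4q)
(p₁, q₁) = (-4, -4) − 0.1·(4, -4) = (-4.4, -3.6)
(p₂, q₂) = (-4.4, -3.6) − 0.1·(2, -1.2) = (-4.6, -3.48)
(p₃, q₃) = (-4.6, -3.48) − 0.1·(1.24, -0.12) = (-4.724, -3.468)
(p₄, q₄) = (-4.724, -3.468) − 0.1·(0.956, 0.3) = (-4.8196, -3.498)

(-4.8196, -3.498)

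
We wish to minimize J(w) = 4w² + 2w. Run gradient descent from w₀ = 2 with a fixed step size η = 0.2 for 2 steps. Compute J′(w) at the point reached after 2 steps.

6.48

J′(w) = 8w + 2
Step 1: J′(2) = 18; w₁ = 2 − 0.2·18 = -1.6
Step 2: J′(-1.6) = -10.8; w₂ = -1.6 − 0.2·(-10.8) = 0.56
J′(w) at (0.56) = 6.48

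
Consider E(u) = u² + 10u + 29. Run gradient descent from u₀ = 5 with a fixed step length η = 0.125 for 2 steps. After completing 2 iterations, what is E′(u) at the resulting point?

E′(u) = 2u + 10
Step 1: E′(5) = 20; u₁ = 5 − 0.125·20 = 2.5
Step 2: E′(2.5) = 15; u₂ = 2.5 − 0.125·15 = 0.625
E′(u) at (0.625) = 11.25

11.25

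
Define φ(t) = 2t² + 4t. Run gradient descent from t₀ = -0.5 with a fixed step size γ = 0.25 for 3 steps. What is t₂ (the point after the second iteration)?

φ′(t) = 4t + 4
t₁ = -0.5 − 0.25·2 = -1
t₂ = -1 − 0.25·0 = -1

-1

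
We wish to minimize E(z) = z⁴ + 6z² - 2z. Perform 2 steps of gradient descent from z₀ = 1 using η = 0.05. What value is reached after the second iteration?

0.2146

E′(z) = 4z³ + 12z - 2
Step 1: E′(1) = 14; z₁ = 1 − 0.05·14 = 0.3
Step 2: E′(0.3) = 1.708; z₂ = 0.3 − 0.05·1.708 = 0.2146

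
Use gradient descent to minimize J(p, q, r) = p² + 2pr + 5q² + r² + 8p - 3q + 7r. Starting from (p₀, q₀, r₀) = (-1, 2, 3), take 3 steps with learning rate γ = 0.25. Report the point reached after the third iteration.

∇J = (2p + 2r + 8, 10q - 3, 2p + 2r + 7)
Step 1: at (-1, 2, 3), ∇J = (12, 17, 11) → (-1, 2, 3) − 0.25·(12, 17, 11) = (-4, -2.25, 0.25)
Step 2: at (-4, -2.25, 0.25), ∇J = (0.5, -25.5, -0.5) → (-4, -2.25, 0.25) − 0.25·(0.5, -25.5, -0.5) = (-4.125, 4.125, 0.375)
Step 3: at (-4.125, 4.125, 0.375), ∇J = (0.5, 38.25, -0.5) → (-4.125, 4.125, 0.375) − 0.25·(0.5, 38.25, -0.5) = (-4.25, -5.4375, 0.5)

(-4.25, -5.4375, 0.5)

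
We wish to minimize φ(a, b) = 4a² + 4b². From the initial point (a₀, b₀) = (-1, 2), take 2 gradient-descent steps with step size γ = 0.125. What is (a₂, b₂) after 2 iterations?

∇φ = (8a, 8b)
Step 1: at (-1, 2), ∇φ = (-8, 16) → (-1, 2) − 0.125·(-8, 16) = (0, 0)
Step 2: at (0, 0), ∇φ = (0, 0) → (0, 0) − 0.125·(0, 0) = (0, 0)

(0, 0)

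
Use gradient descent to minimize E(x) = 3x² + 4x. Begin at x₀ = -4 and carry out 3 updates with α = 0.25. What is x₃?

-0.25

E′(x) = 6x + 4
Step 1: E′(-4) = -20; x₁ = -4 − 0.25·(-20) = 1
Step 2: E′(1) = 10; x₂ = 1 − 0.25·10 = -1.5
Step 3: E′(-1.5) = -5; x₃ = -1.5 − 0.25·(-5) = -0.25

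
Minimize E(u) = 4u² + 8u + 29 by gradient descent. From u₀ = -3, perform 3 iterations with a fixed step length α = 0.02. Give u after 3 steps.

E′(u) = 8u + 8
Step 1: E′(-3) = -16; u₁ = -3 − 0.02·(-16) = -2.68
Step 2: E′(-2.68) = -13.44; u₂ = -2.68 − 0.02·(-13.44) = -2.4112
Step 3: E′(-2.4112) = -11.2896; u₃ = -2.4112 − 0.02·(-11.2896) = -2.185408

-2.185408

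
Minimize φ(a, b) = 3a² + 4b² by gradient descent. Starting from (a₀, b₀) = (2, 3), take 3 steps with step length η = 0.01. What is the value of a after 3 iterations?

∇φ = (6a, 8b)
(a₁, b₁) = (2, 3) − 0.01·(12, 24) = (1.88, 2.76)
(a₂, b₂) = (1.88, 2.76) − 0.01·(11.28, 22.08) = (1.7672, 2.5392)
(a₃, b₃) = (1.7672, 2.5392) − 0.01·(10.6032, 20.3136) = (1.661168, 2.336064)
a = 1.661168

1.661168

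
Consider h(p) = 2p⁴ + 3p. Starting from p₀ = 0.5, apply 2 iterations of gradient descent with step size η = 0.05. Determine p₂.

h′(p) = 8p³ + 3
p₁ = 0.5 − 0.05·4 = 0.3
p₂ = 0.3 − 0.05·3.216 = 0.1392

0.1392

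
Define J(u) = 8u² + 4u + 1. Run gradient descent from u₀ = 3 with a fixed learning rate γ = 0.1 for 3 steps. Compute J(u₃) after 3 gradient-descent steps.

4.442432

J′(u) = 16u + 4
Step 1: J′(3) = 52; u₁ = 3 − 0.1·52 = -2.2
Step 2: J′(-2.2) = -31.2; u₂ = -2.2 − 0.1·(-31.2) = 0.92
Step 3: J′(0.92) = 18.72; u₃ = 0.92 − 0.1·18.72 = -0.952
J(-0.952) = 4.442432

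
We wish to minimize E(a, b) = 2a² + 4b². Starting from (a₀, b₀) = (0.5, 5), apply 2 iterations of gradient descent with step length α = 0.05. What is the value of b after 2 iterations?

∇E = (4a, 8b)
(a₁, b₁) = (0.5, 5) − 0.05·(2, 40) = (0.4, 3)
(a₂, b₂) = (0.4, 3) − 0.05·(1.6, 24) = (0.32, 1.8)
b = 1.8

1.8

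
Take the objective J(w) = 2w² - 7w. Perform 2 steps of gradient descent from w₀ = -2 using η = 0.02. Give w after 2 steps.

J′(w) = 4w - 7
w₁ = -2 − 0.02·(-15) = -1.7
w₂ = -1.7 − 0.02·(-13.8) = -1.424

-1.424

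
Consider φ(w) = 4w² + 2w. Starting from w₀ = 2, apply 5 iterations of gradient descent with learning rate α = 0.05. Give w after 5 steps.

-0.07504

φ′(w) = 8w + 2
w₁ = 2 − 0.05·18 = 1.1
w₂ = 1.1 − 0.05·10.8 = 0.56
w₃ = 0.56 − 0.05·6.48 = 0.236
w₄ = 0.236 − 0.05·3.888 = 0.0416
w₅ = 0.0416 − 0.05·2.3328 = -0.07504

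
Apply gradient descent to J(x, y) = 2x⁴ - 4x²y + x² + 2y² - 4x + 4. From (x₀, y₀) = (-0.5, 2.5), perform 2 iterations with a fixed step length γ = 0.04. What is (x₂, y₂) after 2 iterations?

∇J = (8x³ - 8xy + 2x - 4, -4x² + 4y)
(x₁, y₁) = (-0.5, 2.5) − 0.04·(4, 9) = (-0.66, 2.14)
(x₂, y₂) = (-0.66, 2.14) − 0.04·(3.679232, 6.8176) = (-0.80716928, 1.867296)

(-0.80716928, 1.867296)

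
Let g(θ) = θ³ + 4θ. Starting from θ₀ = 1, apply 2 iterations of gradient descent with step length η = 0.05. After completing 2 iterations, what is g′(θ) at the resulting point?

4.448436671875

g′(θ) = 3θ² + 4
Step 1: g′(1) = 7; θ₁ = 1 − 0.05·7 = 0.65
Step 2: g′(0.65) = 5.2675; θ₂ = 0.65 − 0.05·5.2675 = 0.386625
g′(θ) at (0.386625) = 4.448436671875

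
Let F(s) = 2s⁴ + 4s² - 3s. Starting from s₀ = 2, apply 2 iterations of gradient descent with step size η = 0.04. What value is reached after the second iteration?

F′(s) = 8s³ + 8s - 3
s₁ = 2 − 0.04·77 = -1.08
s₂ = -1.08 − 0.04·(-21.717696) = -0.21129216

-0.21129216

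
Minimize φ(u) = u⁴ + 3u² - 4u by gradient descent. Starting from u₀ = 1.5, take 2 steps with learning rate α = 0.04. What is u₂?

0.66736384

φ′(u) = 4u³ + 6u - 4
u₁ = 1.5 − 0.04·18.5 = 0.76
u₂ = 0.76 − 0.04·2.315904 = 0.66736384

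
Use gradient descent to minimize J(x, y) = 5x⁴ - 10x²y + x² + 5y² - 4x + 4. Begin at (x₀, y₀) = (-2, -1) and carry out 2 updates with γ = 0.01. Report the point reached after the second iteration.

∇J = (20x³ - 20xy + 2x - 4, -10x² + 10y)
(x₁, y₁) = (-2, -1) − 0.01·(-208, -50) = (0.08, -0.5)
(x₂, y₂) = (0.08, -0.5) − 0.01·(-3.02976, -5.064) = (0.1102976, -0.44936)

(0.1102976, -0.44936)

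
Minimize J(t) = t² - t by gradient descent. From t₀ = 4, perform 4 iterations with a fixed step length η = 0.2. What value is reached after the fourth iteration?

0.9536

J′(t) = 2t - 1
t₁ = 4 − 0.2·7 = 2.6
t₂ = 2.6 − 0.2·4.2 = 1.76
t₃ = 1.76 − 0.2·2.52 = 1.256
t₄ = 1.256 − 0.2·1.512 = 0.9536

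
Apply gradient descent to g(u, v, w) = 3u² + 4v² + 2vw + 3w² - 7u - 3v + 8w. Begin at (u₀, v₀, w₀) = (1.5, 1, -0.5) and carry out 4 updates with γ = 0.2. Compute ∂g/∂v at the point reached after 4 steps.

3.104

∇g = (6u - 7, 8v + 2w - 3, 2v + 6w + 8)
Step 1: at (1.5, 1, -0.5), ∇g = (2, 4, 7) → (1.5, 1, -0.5) − 0.2·(2, 4, 7) = (1.1, 0.2, -1.9)
Step 2: at (1.1, 0.2, -1.9), ∇g = (-0.4, -5.2, -3) → (1.1, 0.2, -1.9) − 0.2·(-0.4, -5.2, -3) = (1.18, 1.24, -1.3)
Step 3: at (1.18, 1.24, -1.3), ∇g = (0.08, 4.32, 2.68) → (1.18, 1.24, -1.3) − 0.2·(0.08, 4.32, 2.68) = (1.164, 0.376, -1.836)
Step 4: at (1.164, 0.376, -1.836), ∇g = (-0.016, -3.664, -2.264) → (1.164, 0.376, -1.836) − 0.2·(-0.016, -3.664, -2.264) = (1.1672, 1.1088, -1.3832)
∂g/∂v at (1.1672, 1.1088, -1.3832) = 3.104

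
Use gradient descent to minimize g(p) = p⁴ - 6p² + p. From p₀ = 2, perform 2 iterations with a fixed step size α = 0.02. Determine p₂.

g′(p) = 4p³ - 12p + 1
Step 1: g′(2) = 9; p₁ = 2 − 0.02·9 = 1.82
Step 2: g′(1.82) = 3.274272; p₂ = 1.82 − 0.02·3.274272 = 1.75451456

1.75451456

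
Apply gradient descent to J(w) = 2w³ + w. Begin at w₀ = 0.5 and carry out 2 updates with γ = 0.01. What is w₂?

J′(w) = 6w² + 1
Step 1: J′(0.5) = 2.5; w₁ = 0.5 − 0.01·2.5 = 0.475
Step 2: J′(0.475) = 2.35375; w₂ = 0.475 − 0.01·2.35375 = 0.4514625

0.4514625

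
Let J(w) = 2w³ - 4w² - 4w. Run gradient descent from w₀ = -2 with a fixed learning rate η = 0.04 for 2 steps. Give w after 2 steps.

J′(w) = 6w² - 8w - 4
w₁ = -2 − 0.04·36 = -3.44
w₂ = -3.44 − 0.04·94.5216 = -7.220864

-7.220864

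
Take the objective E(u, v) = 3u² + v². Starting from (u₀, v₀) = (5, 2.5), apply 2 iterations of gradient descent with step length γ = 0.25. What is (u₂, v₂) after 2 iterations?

∇E = (6u, 2v)
(u₁, v₁) = (5, 2.5) − 0.25·(30, 5) = (-2.5, 1.25)
(u₂, v₂) = (-2.5, 1.25) − 0.25·(-15, 2.5) = (1.25, 0.625)

(1.25, 0.625)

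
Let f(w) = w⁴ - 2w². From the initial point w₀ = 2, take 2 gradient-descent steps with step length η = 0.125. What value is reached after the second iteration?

-1

f′(w) = 4w³ - 4w
w₁ = 2 − 0.125·24 = -1
w₂ = -1 − 0.125·0 = -1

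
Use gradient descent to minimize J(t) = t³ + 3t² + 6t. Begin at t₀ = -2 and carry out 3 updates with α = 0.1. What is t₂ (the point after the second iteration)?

-3.668

J′(t) = 3t² + 6t + 6
t₁ = -2 − 0.1·6 = -2.6
t₂ = -2.6 − 0.1·10.68 = -3.668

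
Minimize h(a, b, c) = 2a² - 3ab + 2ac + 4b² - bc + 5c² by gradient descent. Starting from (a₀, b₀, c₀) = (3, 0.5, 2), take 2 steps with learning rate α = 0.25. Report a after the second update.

∇h = (4a - 3b + 2c, -3a + 8b - c, 2a - b + 10c)
(a₁, b₁, c₁) = (3, 0.5, 2) − 0.25·(14.5, -7, 25.5) = (-0.625, 2.25, -4.375)
(a₂, b₂, c₂) = (-0.625, 2.25, -4.375) − 0.25·(-18, 24.25, -47.25) = (3.875, -3.8125, 7.4375)
a = 3.875

3.875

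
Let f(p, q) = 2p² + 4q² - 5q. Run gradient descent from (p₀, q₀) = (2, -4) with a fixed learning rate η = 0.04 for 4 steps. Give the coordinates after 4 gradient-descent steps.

(0.99574272, -0.36388864)

∇f = (4p, 8q - 5)
Step 1: at (2, -4), ∇f = (8, -37) → (2, -4) − 0.04·(8, -37) = (1.68, -2.52)
Step 2: at (1.68, -2.52), ∇f = (6.72, -25.16) → (1.68, -2.52) − 0.04·(6.72, -25.16) = (1.4112, -1.5136)
Step 3: at (1.4112, -1.5136), ∇f = (5.6448, -17.1088) → (1.4112, -1.5136) − 0.04·(5.6448, -17.1088) = (1.185408, -0.829248)
Step 4: at (1.185408, -0.829248), ∇f = (4.741632, -11.633984) → (1.185408, -0.829248) − 0.04·(4.741632, -11.633984) = (0.99574272, -0.36388864)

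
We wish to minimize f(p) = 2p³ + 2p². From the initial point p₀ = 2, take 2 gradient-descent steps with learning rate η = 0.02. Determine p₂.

1.029248

f′(p) = 6p² + 4p
Step 1: f′(2) = 32; p₁ = 2 − 0.02·32 = 1.36
Step 2: f′(1.36) = 16.5376; p₂ = 1.36 − 0.02·16.5376 = 1.029248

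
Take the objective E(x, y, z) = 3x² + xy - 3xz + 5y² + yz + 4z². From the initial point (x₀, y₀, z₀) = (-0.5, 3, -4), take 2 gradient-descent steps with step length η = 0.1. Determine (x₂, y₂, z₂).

∇E = (6x + y - 3z, x + 10y + z, -3x + y + 8z)
Step 1: at (-0.5, 3, -4), ∇E = (12, 25.5, -27.5) → (-0.5, 3, -4) − 0.1·(12, 25.5, -27.5) = (-1.7, 0.45, -1.25)
Step 2: at (-1.7, 0.45, -1.25), ∇E = (-6, 1.55, -4.45) → (-1.7, 0.45, -1.25) − 0.1·(-6, 1.55, -4.45) = (-1.1, 0.295, -0.805)

(-1.1, 0.295, -0.805)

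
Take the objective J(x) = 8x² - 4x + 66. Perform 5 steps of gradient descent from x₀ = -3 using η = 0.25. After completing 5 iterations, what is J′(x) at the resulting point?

12636

J′(x) = 16x - 4
Step 1: J′(-3) = -52; x₁ = -3 − 0.25·(-52) = 10
Step 2: J′(10) = 156; x₂ = 10 − 0.25·156 = -29
Step 3: J′(-29) = -468; x₃ = -29 − 0.25·(-468) = 88
Step 4: J′(88) = 1404; x₄ = 88 − 0.25·1404 = -263
Step 5: J′(-263) = -4212; x₅ = -263 − 0.25·(-4212) = 790
J′(x) at (790) = 12636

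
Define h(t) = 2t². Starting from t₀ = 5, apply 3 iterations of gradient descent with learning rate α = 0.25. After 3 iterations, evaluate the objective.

0

h′(t) = 4t
Step 1: h′(5) = 20; t₁ = 5 − 0.25·20 = 0
Step 2: h′(0) = 0; t₂ = 0 − 0.25·0 = 0
Step 3: h′(0) = 0; t₃ = 0 − 0.25·0 = 0
h(0) = 0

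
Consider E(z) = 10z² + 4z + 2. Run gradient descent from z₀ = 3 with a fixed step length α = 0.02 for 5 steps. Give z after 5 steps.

E′(z) = 20z + 4
z₁ = 3 − 0.02·64 = 1.72
z₂ = 1.72 − 0.02·38.4 = 0.952
z₃ = 0.952 − 0.02·23.04 = 0.4912
z₄ = 0.4912 − 0.02·13.824 = 0.21472
z₅ = 0.21472 − 0.02·8.2944 = 0.048832

0.048832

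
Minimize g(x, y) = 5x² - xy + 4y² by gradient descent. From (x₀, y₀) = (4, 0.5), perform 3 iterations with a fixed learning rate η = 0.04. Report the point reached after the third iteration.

∇g = (10x - y, -x + 8y)
Step 1: at (4, 0.5), ∇g = (39.5, 0) → (4, 0.5) − 0.04·(39.5, 0) = (2.42, 0.5)
Step 2: at (2.42, 0.5), ∇g = (23.7, 1.58) → (2.42, 0.5) − 0.04·(23.7, 1.58) = (1.472, 0.4368)
Step 3: at (1.472, 0.4368), ∇g = (14.2832, 2.0224) → (1.472, 0.4368) − 0.04·(14.2832, 2.0224) = (0.900672, 0.355904)

(0.900672, 0.355904)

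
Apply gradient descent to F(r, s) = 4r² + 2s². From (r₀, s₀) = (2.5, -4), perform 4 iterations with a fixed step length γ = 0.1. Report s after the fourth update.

∇F = (8r, 4s)
Step 1: at (2.5, -4), ∇F = (20, -16) → (2.5, -4) − 0.1·(20, -16) = (0.5, -2.4)
Step 2: at (0.5, -2.4), ∇F = (4, -9.6) → (0.5, -2.4) − 0.1·(4, -9.6) = (0.1, -1.44)
Step 3: at (0.1, -1.44), ∇F = (0.8, -5.76) → (0.1, -1.44) − 0.1·(0.8, -5.76) = (0.02, -0.864)
Step 4: at (0.02, -0.864), ∇F = (0.16, -3.456) → (0.02, -0.864) − 0.1·(0.16, -3.456) = (0.004, -0.5184)
s = -0.5184

-0.5184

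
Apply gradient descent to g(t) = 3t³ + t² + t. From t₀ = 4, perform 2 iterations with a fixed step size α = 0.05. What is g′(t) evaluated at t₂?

g′(t) = 9t² + 2t + 1
Step 1: g′(4) = 153; t₁ = 4 − 0.05·153 = -3.65
Step 2: g′(-3.65) = 113.6025; t₂ = -3.65 − 0.05·113.6025 = -9.330125
g′(t) at (-9.330125) = 765.800842640625

765.800842640625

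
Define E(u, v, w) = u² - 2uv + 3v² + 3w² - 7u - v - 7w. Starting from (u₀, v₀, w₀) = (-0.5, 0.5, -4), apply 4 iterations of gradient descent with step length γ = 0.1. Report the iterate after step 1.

∇E = (2u - 2v - 7, -2u + 6v - 1, 6w - 7)
(u₁, v₁, w₁) = (-0.5, 0.5, -4) − 0.1·(-9, 3, -31) = (0.4, 0.2, -0.9)

(0.4, 0.2, -0.9)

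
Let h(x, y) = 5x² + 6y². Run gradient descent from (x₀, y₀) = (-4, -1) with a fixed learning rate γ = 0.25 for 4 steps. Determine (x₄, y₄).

(-20.25, -16)

∇h = (10x, 12y)
Step 1: at (-4, -1), ∇h = (-40, -12) → (-4, -1) − 0.25·(-40, -12) = (6, 2)
Step 2: at (6, 2), ∇h = (60, 24) → (6, 2) − 0.25·(60, 24) = (-9, -4)
Step 3: at (-9, -4), ∇h = (-90, -48) → (-9, -4) − 0.25·(-90, -48) = (13.5, 8)
Step 4: at (13.5, 8), ∇h = (135, 96) → (13.5, 8) − 0.25·(135, 96) = (-20.25, -16)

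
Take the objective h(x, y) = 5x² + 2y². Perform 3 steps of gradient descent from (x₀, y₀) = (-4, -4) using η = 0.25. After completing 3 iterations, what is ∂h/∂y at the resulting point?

∇h = (10x, 4y)
Step 1: at (-4, -4), ∇h = (-40, -16) → (-4, -4) − 0.25·(-40, -16) = (6, 0)
Step 2: at (6, 0), ∇h = (60, 0) → (6, 0) − 0.25·(60, 0) = (-9, 0)
Step 3: at (-9, 0), ∇h = (-90, 0) → (-9, 0) − 0.25·(-90, 0) = (13.5, 0)
∂h/∂y at (13.5, 0) = 0

0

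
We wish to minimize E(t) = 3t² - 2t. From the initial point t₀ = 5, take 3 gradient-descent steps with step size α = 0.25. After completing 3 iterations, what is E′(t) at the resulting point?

E′(t) = 6t - 2
t₁ = 5 − 0.25·28 = -2
t₂ = -2 − 0.25·(-14) = 1.5
t₃ = 1.5 − 0.25·7 = -0.25
E′(t) at (-0.25) = -3.5

-3.5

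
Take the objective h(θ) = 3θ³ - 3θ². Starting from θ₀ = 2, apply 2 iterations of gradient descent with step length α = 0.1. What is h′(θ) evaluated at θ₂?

10.235904

h′(θ) = 9θ² - 6θ
Step 1: h′(2) = 24; θ₁ = 2 − 0.1·24 = -0.4
Step 2: h′(-0.4) = 3.84; θ₂ = -0.4 − 0.1·3.84 = -0.784
h′(θ) at (-0.784) = 10.235904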